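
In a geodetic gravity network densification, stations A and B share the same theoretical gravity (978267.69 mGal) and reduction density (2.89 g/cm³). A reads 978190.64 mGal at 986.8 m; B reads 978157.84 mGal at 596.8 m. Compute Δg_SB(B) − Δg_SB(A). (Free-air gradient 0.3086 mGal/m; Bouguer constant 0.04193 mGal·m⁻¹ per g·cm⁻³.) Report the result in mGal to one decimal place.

Δg_SB(A) = 978190.64 − 978267.69 + 0.3086×986.8 − 0.04193×2.89×986.8 = 107.90 mGal
Δg_SB(B) = 978157.84 − 978267.69 + 0.3086×596.8 − 0.04193×2.89×596.8 = 2.00 mGal
Difference = 2.00 − (107.90) = -105.90 mGal

-105.9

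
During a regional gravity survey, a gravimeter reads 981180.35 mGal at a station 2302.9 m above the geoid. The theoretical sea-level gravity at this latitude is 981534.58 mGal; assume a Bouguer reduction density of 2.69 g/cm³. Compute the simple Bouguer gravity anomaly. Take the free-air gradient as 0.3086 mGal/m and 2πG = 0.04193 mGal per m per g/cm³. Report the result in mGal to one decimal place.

Free-air correction = 0.3086 × 2302.9 = 710.67 mGal
Free-air anomaly = 981180.35 − 981534.58 + (710.67) = 356.44 mGal
Bouguer slab correction = 0.04193 × 2.69 × 2302.9 = 259.75 mGal
Simple Bouguer anomaly = 356.44 − (259.75) = 96.69 mGal

96.7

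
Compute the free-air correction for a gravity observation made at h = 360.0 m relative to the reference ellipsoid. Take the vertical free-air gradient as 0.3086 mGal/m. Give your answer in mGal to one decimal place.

111.1

Free-air correction = 0.3086 × 360.0 = 111.1 mGal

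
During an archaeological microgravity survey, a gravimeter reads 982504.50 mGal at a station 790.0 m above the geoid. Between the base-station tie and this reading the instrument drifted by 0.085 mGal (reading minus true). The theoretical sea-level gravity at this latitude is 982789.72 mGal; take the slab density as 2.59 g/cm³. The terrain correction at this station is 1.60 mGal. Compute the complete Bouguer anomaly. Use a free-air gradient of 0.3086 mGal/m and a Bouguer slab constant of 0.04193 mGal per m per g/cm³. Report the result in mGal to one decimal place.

Drift-corrected reading = 982504.50 − (0.085) = 982504.415 mGal
Free-air correction = 0.3086 × 790.0 = 243.79 mGal
Free-air anomaly = 982504.415 − 982789.72 + (243.79) = -41.515 mGal
Bouguer slab correction = 0.04193 × 2.59 × 790.0 = 85.79 mGal
Simple Bouguer anomaly = -41.515 − (85.79) = -127.305 mGal
Complete Bouguer anomaly = -127.305 + 1.60 = -125.705 mGal

-125.7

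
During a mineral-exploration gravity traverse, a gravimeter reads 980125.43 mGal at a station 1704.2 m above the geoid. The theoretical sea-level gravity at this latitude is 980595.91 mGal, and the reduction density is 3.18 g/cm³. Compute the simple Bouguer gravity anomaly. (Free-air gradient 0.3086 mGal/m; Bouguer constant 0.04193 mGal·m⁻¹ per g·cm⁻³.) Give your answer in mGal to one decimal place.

Free-air correction = 0.3086 × 1704.2 = 525.92 mGal
Free-air anomaly = 980125.43 − 980595.91 + (525.92) = 55.44 mGal
Bouguer slab correction = 0.04193 × 3.18 × 1704.2 = 227.23 mGal
Simple Bouguer anomaly = 55.44 − (227.23) = -171.79 mGal

-171.8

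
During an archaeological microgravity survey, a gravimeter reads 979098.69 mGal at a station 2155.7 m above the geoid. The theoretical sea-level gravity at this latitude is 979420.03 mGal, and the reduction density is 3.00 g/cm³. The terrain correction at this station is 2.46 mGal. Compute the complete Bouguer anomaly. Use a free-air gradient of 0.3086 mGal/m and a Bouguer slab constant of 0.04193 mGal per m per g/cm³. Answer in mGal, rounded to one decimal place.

75.2

Free-air correction = 0.3086 × 2155.7 = 665.25 mGal
Free-air anomaly = 979098.69 − 979420.03 + (665.25) = 343.91 mGal
Bouguer slab correction = 0.04193 × 3.00 × 2155.7 = 271.17 mGal
Simple Bouguer anomaly = 343.91 − (271.17) = 72.74 mGal
Complete Bouguer anomaly = 72.74 + 2.46 = 75.20 mGal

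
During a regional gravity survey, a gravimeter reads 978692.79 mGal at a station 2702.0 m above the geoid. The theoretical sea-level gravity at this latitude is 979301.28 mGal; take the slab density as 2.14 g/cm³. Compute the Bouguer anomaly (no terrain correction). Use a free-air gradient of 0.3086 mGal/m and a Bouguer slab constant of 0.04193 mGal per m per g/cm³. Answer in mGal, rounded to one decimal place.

Free-air correction = 0.3086 × 2702.0 = 833.84 mGal
Free-air anomaly = 978692.79 − 979301.28 + (833.84) = 225.35 mGal
Bouguer slab correction = 0.04193 × 2.14 × 2702.0 = 242.45 mGal
Simple Bouguer anomaly = 225.35 − (242.45) = -17.10 mGal

-17.1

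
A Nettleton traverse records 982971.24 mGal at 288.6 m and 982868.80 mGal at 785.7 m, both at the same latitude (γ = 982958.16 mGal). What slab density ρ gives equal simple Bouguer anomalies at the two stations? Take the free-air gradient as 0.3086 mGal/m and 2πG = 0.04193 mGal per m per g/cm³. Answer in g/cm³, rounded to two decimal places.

Δg_obs = 982868.80 − 982971.24 = -102.44 mGal over Δh = 785.7 − 288.6 = 497.1 m
Equal Bouguer anomalies ⇒ Δg_obs + (0.3086 − 0.04193ρ)·Δh = 0
0.3086 − 0.04193ρ = −Δg_obs/Δh = 0.20608
ρ = (0.3086 − 0.20608) / 0.04193 = 2.45 g/cm³

2.45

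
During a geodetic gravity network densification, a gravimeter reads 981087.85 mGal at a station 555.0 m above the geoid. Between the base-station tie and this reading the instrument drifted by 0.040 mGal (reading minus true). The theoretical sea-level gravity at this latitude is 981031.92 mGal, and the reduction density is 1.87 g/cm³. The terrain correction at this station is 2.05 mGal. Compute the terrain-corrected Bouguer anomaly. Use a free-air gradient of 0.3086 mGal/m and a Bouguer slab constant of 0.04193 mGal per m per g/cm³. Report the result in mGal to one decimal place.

185.7

Drift-corrected reading = 981087.85 − (0.040) = 981087.810 mGal
Free-air correction = 0.3086 × 555.0 = 171.27 mGal
Free-air anomaly = 981087.810 − 981031.92 + (171.27) = 227.160 mGal
Bouguer slab correction = 0.04193 × 1.87 × 555.0 = 43.52 mGal
Simple Bouguer anomaly = 227.160 − (43.52) = 183.640 mGal
Complete Bouguer anomaly = 183.640 + 2.05 = 185.690 mGal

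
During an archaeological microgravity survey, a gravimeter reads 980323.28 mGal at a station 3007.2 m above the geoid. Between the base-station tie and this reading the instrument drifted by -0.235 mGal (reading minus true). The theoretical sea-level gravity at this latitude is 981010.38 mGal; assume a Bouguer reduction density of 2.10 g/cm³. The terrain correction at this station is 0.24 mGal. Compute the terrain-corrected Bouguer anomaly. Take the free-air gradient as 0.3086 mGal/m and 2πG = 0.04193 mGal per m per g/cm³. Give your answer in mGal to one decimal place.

Drift-corrected reading = 980323.28 − (-0.235) = 980323.515 mGal
Free-air correction = 0.3086 × 3007.2 = 928.02 mGal
Free-air anomaly = 980323.515 − 981010.38 + (928.02) = 241.155 mGal
Bouguer slab correction = 0.04193 × 2.10 × 3007.2 = 264.79 mGal
Simple Bouguer anomaly = 241.155 − (264.79) = -23.635 mGal
Complete Bouguer anomaly = -23.635 + 0.24 = -23.395 mGal

-23.4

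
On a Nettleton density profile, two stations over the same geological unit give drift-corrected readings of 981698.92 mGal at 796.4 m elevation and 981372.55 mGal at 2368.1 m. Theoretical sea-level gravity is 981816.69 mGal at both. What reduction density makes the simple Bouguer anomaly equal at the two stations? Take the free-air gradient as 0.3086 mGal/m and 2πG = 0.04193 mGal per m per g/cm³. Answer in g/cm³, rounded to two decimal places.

2.41

Δg_obs = 981372.55 − 981698.92 = -326.37 mGal over Δh = 2368.1 − 796.4 = 1571.7 m
Equal Bouguer anomalies ⇒ Δg_obs + (0.3086 − 0.04193ρ)·Δh = 0
0.3086 − 0.04193ρ = −Δg_obs/Δh = 0.20765
ρ = (0.3086 − 0.20765) / 0.04193 = 2.41 g/cm³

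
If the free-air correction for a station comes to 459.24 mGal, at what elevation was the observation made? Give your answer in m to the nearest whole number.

h = 459.24 / 0.3086 = 1488.14 m

1488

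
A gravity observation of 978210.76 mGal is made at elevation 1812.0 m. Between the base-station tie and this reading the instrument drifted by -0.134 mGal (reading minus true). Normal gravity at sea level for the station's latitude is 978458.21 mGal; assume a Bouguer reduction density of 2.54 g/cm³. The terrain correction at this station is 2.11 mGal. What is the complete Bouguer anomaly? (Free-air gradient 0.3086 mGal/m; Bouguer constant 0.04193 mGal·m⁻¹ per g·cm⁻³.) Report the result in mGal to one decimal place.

Drift-corrected reading = 978210.76 − (-0.134) = 978210.894 mGal
Free-air correction = 0.3086 × 1812.0 = 559.18 mGal
Free-air anomaly = 978210.894 − 978458.21 + (559.18) = 311.864 mGal
Bouguer slab correction = 0.04193 × 2.54 × 1812.0 = 192.98 mGal
Simple Bouguer anomaly = 311.864 − (192.98) = 118.884 mGal
Complete Bouguer anomaly = 118.884 + 2.11 = 120.994 mGal

121.0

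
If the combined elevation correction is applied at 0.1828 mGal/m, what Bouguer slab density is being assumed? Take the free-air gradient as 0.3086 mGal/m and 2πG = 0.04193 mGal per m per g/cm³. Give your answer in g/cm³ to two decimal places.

0.1828 = 0.3086 − 0.04193 × ρ
ρ = (0.3086 − 0.1828) / 0.04193 = 3.00 g/cm³

3.00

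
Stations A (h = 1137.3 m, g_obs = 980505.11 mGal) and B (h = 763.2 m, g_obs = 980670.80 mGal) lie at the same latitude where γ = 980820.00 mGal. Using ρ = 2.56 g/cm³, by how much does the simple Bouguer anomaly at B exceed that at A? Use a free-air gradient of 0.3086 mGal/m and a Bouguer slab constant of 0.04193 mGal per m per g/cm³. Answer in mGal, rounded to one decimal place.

90.4

Δg_SB(A) = 980505.11 − 980820.00 + 0.3086×1137.3 − 0.04193×2.56×1137.3 = -86.00 mGal
Δg_SB(B) = 980670.80 − 980820.00 + 0.3086×763.2 − 0.04193×2.56×763.2 = 4.40 mGal
Difference = 4.40 − (-86.00) = 90.40 mGal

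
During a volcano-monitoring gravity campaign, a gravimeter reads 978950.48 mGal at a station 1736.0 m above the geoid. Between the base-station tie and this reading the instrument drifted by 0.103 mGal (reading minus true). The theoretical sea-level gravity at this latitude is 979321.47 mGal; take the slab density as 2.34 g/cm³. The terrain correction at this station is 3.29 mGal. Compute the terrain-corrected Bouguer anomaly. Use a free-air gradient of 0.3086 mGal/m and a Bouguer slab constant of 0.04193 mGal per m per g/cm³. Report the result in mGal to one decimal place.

-2.4

Drift-corrected reading = 978950.48 − (0.103) = 978950.377 mGal
Free-air correction = 0.3086 × 1736.0 = 535.73 mGal
Free-air anomaly = 978950.377 − 979321.47 + (535.73) = 164.637 mGal
Bouguer slab correction = 0.04193 × 2.34 × 1736.0 = 170.33 mGal
Simple Bouguer anomaly = 164.637 − (170.33) = -5.693 mGal
Complete Bouguer anomaly = -5.693 + 3.29 = -2.403 mGal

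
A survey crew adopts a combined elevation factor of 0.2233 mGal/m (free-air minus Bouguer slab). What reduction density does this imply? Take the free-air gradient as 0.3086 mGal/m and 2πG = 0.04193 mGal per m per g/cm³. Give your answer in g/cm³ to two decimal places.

0.2233 = 0.3086 − 0.04193 × ρ
ρ = (0.3086 − 0.2233) / 0.04193 = 2.03 g/cm³

2.03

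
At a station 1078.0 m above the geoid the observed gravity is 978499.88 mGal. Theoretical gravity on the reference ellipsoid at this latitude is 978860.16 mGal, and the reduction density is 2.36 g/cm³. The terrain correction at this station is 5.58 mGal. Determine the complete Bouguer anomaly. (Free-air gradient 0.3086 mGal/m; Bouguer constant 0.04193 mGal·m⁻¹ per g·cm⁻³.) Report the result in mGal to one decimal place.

-128.7

Free-air correction = 0.3086 × 1078.0 = 332.67 mGal
Free-air anomaly = 978499.88 − 978860.16 + (332.67) = -27.61 mGal
Bouguer slab correction = 0.04193 × 2.36 × 1078.0 = 106.67 mGal
Simple Bouguer anomaly = -27.61 − (106.67) = -134.28 mGal
Complete Bouguer anomaly = -134.28 + 5.58 = -128.70 mGal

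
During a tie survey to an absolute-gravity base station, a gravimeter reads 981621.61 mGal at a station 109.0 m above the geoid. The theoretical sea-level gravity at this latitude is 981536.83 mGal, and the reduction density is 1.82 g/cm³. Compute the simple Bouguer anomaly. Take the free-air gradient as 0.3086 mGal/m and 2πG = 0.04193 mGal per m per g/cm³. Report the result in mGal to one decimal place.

Free-air correction = 0.3086 × 109.0 = 33.64 mGal
Free-air anomaly = 981621.61 − 981536.83 + (33.64) = 118.42 mGal
Bouguer slab correction = 0.04193 × 1.82 × 109.0 = 8.32 mGal
Simple Bouguer anomaly = 118.42 − (8.32) = 110.10 mGal

110.1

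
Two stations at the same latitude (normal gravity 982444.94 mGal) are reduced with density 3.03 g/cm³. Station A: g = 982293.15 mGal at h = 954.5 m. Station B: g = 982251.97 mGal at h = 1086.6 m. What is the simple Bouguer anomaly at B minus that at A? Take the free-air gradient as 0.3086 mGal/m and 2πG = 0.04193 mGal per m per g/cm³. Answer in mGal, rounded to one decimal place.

-17.2

Δg_SB(A) = 982293.15 − 982444.94 + 0.3086×954.5 − 0.04193×3.03×954.5 = 21.50 mGal
Δg_SB(B) = 982251.97 − 982444.94 + 0.3086×1086.6 − 0.04193×3.03×1086.6 = 4.30 mGal
Difference = 4.30 − (21.50) = -17.20 mGal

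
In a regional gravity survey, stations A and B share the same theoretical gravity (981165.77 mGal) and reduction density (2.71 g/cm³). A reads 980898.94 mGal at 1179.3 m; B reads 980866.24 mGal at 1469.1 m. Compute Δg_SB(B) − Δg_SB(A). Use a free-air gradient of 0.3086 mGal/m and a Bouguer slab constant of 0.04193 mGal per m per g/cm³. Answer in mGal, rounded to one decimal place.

Δg_SB(A) = 980898.94 − 981165.77 + 0.3086×1179.3 − 0.04193×2.71×1179.3 = -36.90 mGal
Δg_SB(B) = 980866.24 − 981165.77 + 0.3086×1469.1 − 0.04193×2.71×1469.1 = -13.10 mGal
Difference = -13.10 − (-36.90) = 23.80 mGal

23.8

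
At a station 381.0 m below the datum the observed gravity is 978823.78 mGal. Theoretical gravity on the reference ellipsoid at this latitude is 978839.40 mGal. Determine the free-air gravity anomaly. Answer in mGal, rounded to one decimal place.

Free-air correction = 0.3086 × -381.0 = -117.58 mGal
Free-air anomaly = 978823.78 − 978839.40 + (-117.58) = -133.20 mGal

-133.2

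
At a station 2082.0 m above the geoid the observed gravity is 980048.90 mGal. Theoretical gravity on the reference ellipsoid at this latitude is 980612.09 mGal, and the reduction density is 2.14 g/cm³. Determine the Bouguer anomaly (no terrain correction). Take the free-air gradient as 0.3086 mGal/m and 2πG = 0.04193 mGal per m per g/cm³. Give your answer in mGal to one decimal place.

-107.5

Free-air correction = 0.3086 × 2082.0 = 642.51 mGal
Free-air anomaly = 980048.90 − 980612.09 + (642.51) = 79.32 mGal
Bouguer slab correction = 0.04193 × 2.14 × 2082.0 = 186.82 mGal
Simple Bouguer anomaly = 79.32 − (186.82) = -107.50 mGal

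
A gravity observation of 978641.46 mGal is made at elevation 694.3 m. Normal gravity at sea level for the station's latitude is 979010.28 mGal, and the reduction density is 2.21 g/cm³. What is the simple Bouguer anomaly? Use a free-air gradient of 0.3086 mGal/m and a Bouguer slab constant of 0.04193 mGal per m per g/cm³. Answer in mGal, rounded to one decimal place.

-218.9

Free-air correction = 0.3086 × 694.3 = 214.26 mGal
Free-air anomaly = 978641.46 − 979010.28 + (214.26) = -154.56 mGal
Bouguer slab correction = 0.04193 × 2.21 × 694.3 = 64.34 mGal
Simple Bouguer anomaly = -154.56 − (64.34) = -218.90 mGal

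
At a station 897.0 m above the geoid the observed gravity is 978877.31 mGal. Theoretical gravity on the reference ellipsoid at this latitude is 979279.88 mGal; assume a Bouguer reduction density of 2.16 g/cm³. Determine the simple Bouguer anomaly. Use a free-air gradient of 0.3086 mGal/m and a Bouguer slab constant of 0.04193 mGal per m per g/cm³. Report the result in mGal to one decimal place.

Free-air correction = 0.3086 × 897.0 = 276.81 mGal
Free-air anomaly = 978877.31 − 979279.88 + (276.81) = -125.76 mGal
Bouguer slab correction = 0.04193 × 2.16 × 897.0 = 81.24 mGal
Simple Bouguer anomaly = -125.76 − (81.24) = -207.00 mGal

-207.0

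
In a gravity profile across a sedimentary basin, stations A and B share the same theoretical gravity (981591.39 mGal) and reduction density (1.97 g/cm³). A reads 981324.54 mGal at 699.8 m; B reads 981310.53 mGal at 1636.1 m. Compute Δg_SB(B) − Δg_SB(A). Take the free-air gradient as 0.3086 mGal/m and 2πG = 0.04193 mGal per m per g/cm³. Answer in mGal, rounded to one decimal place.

Δg_SB(A) = 981324.54 − 981591.39 + 0.3086×699.8 − 0.04193×1.97×699.8 = -108.70 mGal
Δg_SB(B) = 981310.53 − 981591.39 + 0.3086×1636.1 − 0.04193×1.97×1636.1 = 88.90 mGal
Difference = 88.90 − (-108.70) = 197.60 mGal

197.6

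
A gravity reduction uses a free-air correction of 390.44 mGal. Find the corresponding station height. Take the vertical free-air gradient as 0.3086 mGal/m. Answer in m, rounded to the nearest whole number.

h = 390.44 / 0.3086 = 1265.20 m

1265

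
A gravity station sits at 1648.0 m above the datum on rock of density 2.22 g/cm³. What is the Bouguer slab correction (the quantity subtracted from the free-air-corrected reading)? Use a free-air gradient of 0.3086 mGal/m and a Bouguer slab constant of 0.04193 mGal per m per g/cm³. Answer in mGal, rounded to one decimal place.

Bouguer slab correction = 0.04193 × 2.22 × 1648.0 = 153.4 mGal

153.4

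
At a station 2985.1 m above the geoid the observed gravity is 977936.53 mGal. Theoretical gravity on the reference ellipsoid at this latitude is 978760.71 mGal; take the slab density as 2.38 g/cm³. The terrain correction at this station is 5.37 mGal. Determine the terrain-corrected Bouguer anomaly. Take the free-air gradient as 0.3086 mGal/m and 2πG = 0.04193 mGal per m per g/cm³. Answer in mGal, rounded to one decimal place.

Free-air correction = 0.3086 × 2985.1 = 921.20 mGal
Free-air anomaly = 977936.53 − 978760.71 + (921.20) = 97.02 mGal
Bouguer slab correction = 0.04193 × 2.38 × 2985.1 = 297.89 mGal
Simple Bouguer anomaly = 97.02 − (297.89) = -200.87 mGal
Complete Bouguer anomaly = -200.87 + 5.37 = -195.50 mGal

-195.5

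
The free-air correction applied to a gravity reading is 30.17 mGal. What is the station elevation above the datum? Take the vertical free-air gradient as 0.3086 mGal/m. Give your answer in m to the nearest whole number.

98

h = 30.17 / 0.3086 = 97.76 m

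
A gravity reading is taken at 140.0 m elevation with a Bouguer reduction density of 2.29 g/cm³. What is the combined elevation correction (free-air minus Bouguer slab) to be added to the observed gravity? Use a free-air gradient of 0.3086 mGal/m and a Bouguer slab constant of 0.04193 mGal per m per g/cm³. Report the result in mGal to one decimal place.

Combined gradient = 0.3086 − 0.04193 × 2.29 = 0.2125803 mGal/m
Combined elevation correction = 0.2125803 × 140.0 = 29.8 mGal

29.8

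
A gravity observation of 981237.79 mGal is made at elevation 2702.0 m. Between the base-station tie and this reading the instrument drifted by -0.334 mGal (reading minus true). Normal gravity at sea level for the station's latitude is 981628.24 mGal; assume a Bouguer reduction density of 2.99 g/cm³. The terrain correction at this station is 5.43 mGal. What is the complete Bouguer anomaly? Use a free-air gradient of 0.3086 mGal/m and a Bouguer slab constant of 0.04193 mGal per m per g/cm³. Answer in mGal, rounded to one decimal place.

Drift-corrected reading = 981237.79 − (-0.334) = 981238.124 mGal
Free-air correction = 0.3086 × 2702.0 = 833.84 mGal
Free-air anomaly = 981238.124 − 981628.24 + (833.84) = 443.724 mGal
Bouguer slab correction = 0.04193 × 2.99 × 2702.0 = 338.75 mGal
Simple Bouguer anomaly = 443.724 − (338.75) = 104.974 mGal
Complete Bouguer anomaly = 104.974 + 5.43 = 110.404 mGal

110.4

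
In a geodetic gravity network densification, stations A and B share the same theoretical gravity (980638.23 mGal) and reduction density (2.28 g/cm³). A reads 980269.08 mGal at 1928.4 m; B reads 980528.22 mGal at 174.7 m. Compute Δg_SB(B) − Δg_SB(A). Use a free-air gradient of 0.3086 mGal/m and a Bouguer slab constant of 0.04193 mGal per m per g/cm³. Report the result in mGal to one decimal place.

-114.4

Δg_SB(A) = 980269.08 − 980638.23 + 0.3086×1928.4 − 0.04193×2.28×1928.4 = 41.60 mGal
Δg_SB(B) = 980528.22 − 980638.23 + 0.3086×174.7 − 0.04193×2.28×174.7 = -72.80 mGal
Difference = -72.80 − (41.60) = -114.40 mGal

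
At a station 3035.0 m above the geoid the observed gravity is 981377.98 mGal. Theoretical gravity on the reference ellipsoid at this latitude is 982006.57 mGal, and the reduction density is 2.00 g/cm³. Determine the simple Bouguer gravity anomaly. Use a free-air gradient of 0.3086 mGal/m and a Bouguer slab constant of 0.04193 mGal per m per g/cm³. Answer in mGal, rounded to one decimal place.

Free-air correction = 0.3086 × 3035.0 = 936.60 mGal
Free-air anomaly = 981377.98 − 982006.57 + (936.60) = 308.01 mGal
Bouguer slab correction = 0.04193 × 2.00 × 3035.0 = 254.52 mGal
Simple Bouguer anomaly = 308.01 − (254.52) = 53.49 mGal

53.5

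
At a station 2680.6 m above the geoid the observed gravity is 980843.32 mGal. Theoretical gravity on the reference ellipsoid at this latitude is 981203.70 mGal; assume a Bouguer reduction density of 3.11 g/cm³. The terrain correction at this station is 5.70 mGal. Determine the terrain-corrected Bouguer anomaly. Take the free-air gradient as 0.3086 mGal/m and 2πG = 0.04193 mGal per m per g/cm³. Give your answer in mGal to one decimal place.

123.0

Free-air correction = 0.3086 × 2680.6 = 827.23 mGal
Free-air anomaly = 980843.32 − 981203.70 + (827.23) = 466.85 mGal
Bouguer slab correction = 0.04193 × 3.11 × 2680.6 = 349.56 mGal
Simple Bouguer anomaly = 466.85 − (349.56) = 117.29 mGal
Complete Bouguer anomaly = 117.29 + 5.70 = 122.99 mGal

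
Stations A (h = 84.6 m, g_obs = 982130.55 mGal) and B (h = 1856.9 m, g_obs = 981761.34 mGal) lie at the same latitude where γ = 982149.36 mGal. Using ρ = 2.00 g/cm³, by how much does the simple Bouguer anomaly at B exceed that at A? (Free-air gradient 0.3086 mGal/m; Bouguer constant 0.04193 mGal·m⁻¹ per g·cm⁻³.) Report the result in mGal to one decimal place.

Δg_SB(A) = 982130.55 − 982149.36 + 0.3086×84.6 − 0.04193×2.00×84.6 = 0.20 mGal
Δg_SB(B) = 981761.34 − 982149.36 + 0.3086×1856.9 − 0.04193×2.00×1856.9 = 29.30 mGal
Difference = 29.30 − (0.20) = 29.10 mGal

29.1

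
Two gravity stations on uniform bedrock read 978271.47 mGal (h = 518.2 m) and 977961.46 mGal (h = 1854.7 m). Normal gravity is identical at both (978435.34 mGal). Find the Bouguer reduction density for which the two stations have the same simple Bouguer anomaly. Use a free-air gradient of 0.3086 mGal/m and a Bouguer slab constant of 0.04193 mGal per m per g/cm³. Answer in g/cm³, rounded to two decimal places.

1.83

Δg_obs = 977961.46 − 978271.47 = -310.01 mGal over Δh = 1854.7 − 518.2 = 1336.5 m
Equal Bouguer anomalies ⇒ Δg_obs + (0.3086 − 0.04193ρ)·Δh = 0
0.3086 − 0.04193ρ = −Δg_obs/Δh = 0.23196
ρ = (0.3086 − 0.23196) / 0.04193 = 1.83 g/cm³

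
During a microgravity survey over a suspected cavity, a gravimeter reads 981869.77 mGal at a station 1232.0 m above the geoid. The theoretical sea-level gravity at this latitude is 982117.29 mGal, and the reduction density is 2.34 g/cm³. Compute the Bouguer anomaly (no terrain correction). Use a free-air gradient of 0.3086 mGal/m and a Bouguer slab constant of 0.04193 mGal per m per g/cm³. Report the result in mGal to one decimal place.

Free-air correction = 0.3086 × 1232.0 = 380.20 mGal
Free-air anomaly = 981869.77 − 982117.29 + (380.20) = 132.68 mGal
Bouguer slab correction = 0.04193 × 2.34 × 1232.0 = 120.88 mGal
Simple Bouguer anomaly = 132.68 − (120.88) = 11.80 mGal

11.8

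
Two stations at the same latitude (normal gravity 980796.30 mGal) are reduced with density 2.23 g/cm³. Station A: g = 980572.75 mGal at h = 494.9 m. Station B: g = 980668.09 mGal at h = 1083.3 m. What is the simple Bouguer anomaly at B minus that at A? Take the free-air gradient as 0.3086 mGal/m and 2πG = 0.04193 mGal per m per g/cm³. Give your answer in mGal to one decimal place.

221.9

Δg_SB(A) = 980572.75 − 980796.30 + 0.3086×494.9 − 0.04193×2.23×494.9 = -117.10 mGal
Δg_SB(B) = 980668.09 − 980796.30 + 0.3086×1083.3 − 0.04193×2.23×1083.3 = 104.80 mGal
Difference = 104.80 − (-117.10) = 221.90 mGal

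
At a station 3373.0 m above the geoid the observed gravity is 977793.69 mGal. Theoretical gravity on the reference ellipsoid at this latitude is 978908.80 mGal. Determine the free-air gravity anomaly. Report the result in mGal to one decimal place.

-74.2

Free-air correction = 0.3086 × 3373.0 = 1040.91 mGal
Free-air anomaly = 977793.69 − 978908.80 + (1040.91) = -74.20 mGal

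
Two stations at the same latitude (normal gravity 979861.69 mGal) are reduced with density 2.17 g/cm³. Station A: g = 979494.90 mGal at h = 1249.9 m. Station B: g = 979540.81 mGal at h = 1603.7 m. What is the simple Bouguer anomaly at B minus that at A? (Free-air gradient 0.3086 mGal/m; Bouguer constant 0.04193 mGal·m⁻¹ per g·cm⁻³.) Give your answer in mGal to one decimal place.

122.9

Δg_SB(A) = 979494.90 − 979861.69 + 0.3086×1249.9 − 0.04193×2.17×1249.9 = -94.80 mGal
Δg_SB(B) = 979540.81 − 979861.69 + 0.3086×1603.7 − 0.04193×2.17×1603.7 = 28.10 mGal
Difference = 28.10 − (-94.80) = 122.90 mGal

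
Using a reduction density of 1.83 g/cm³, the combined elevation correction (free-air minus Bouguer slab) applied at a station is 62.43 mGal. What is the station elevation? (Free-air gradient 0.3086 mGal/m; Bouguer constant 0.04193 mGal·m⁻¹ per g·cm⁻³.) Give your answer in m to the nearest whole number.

269

Combined gradient = 0.3086 − 0.04193 × 1.83 = 0.2318681 mGal/m
h = 62.43 / 0.2318681 = 269.25 m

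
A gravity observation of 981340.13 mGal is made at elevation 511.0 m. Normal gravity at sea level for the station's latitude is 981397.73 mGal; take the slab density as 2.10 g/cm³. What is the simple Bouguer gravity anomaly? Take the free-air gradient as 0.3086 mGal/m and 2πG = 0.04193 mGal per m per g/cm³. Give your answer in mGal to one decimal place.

55.1

Free-air correction = 0.3086 × 511.0 = 157.69 mGal
Free-air anomaly = 981340.13 − 981397.73 + (157.69) = 100.09 mGal
Bouguer slab correction = 0.04193 × 2.10 × 511.0 = 45.00 mGal
Simple Bouguer anomaly = 100.09 − (45.00) = 55.09 mGal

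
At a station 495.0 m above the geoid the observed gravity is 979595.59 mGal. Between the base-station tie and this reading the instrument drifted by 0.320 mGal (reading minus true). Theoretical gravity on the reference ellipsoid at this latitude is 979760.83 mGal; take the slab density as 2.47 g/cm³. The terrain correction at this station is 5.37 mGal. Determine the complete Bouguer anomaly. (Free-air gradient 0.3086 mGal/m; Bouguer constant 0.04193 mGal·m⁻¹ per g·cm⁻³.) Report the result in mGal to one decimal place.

Drift-corrected reading = 979595.59 − (0.320) = 979595.270 mGal
Free-air correction = 0.3086 × 495.0 = 152.76 mGal
Free-air anomaly = 979595.270 − 979760.83 + (152.76) = -12.800 mGal
Bouguer slab correction = 0.04193 × 2.47 × 495.0 = 51.27 mGal
Simple Bouguer anomaly = -12.800 − (51.27) = -64.070 mGal
Complete Bouguer anomaly = -64.070 + 5.37 = -58.700 mGal

-58.7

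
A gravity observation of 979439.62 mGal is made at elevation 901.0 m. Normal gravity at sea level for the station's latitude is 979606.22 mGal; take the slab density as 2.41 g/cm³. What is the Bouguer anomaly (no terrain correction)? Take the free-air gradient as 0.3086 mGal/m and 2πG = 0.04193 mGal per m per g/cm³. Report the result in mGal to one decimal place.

Free-air correction = 0.3086 × 901.0 = 278.05 mGal
Free-air anomaly = 979439.62 − 979606.22 + (278.05) = 111.45 mGal
Bouguer slab correction = 0.04193 × 2.41 × 901.0 = 91.05 mGal
Simple Bouguer anomaly = 111.45 − (91.05) = 20.40 mGal

20.4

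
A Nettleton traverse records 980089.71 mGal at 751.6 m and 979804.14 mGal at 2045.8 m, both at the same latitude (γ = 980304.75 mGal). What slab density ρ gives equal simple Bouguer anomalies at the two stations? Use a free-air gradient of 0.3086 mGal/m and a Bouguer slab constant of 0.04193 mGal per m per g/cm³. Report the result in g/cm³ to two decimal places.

Δg_obs = 979804.14 − 980089.71 = -285.57 mGal over Δh = 2045.8 − 751.6 = 1294.2 m
Equal Bouguer anomalies ⇒ Δg_obs + (0.3086 − 0.04193ρ)·Δh = 0
0.3086 − 0.04193ρ = −Δg_obs/Δh = 0.22065
ρ = (0.3086 − 0.22065) / 0.04193 = 2.10 g/cm³

2.10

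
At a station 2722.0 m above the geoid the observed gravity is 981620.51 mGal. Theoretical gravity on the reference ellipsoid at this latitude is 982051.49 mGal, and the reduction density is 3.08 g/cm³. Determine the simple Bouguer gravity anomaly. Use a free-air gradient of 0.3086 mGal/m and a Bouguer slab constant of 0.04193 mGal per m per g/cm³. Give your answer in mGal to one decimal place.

Free-air correction = 0.3086 × 2722.0 = 840.01 mGal
Free-air anomaly = 981620.51 − 982051.49 + (840.01) = 409.03 mGal
Bouguer slab correction = 0.04193 × 3.08 × 2722.0 = 351.53 mGal
Simple Bouguer anomaly = 409.03 − (351.53) = 57.50 mGal

57.5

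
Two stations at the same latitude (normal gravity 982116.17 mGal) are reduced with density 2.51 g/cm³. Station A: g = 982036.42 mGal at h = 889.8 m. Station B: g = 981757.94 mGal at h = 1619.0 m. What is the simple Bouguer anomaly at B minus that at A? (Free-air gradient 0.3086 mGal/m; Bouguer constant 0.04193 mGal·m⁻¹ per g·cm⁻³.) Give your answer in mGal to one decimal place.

-130.2

Δg_SB(A) = 982036.42 − 982116.17 + 0.3086×889.8 − 0.04193×2.51×889.8 = 101.20 mGal
Δg_SB(B) = 981757.94 − 982116.17 + 0.3086×1619.0 − 0.04193×2.51×1619.0 = -29.00 mGal
Difference = -29.00 − (101.20) = -130.20 mGal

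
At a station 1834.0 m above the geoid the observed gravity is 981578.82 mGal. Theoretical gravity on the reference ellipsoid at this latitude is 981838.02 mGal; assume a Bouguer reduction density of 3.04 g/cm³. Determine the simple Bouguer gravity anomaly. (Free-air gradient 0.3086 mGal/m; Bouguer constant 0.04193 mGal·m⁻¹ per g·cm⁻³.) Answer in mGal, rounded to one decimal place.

Free-air correction = 0.3086 × 1834.0 = 565.97 mGal
Free-air anomaly = 981578.82 − 981838.02 + (565.97) = 306.77 mGal
Bouguer slab correction = 0.04193 × 3.04 × 1834.0 = 233.77 mGal
Simple Bouguer anomaly = 306.77 − (233.77) = 73.00 mGal

73.0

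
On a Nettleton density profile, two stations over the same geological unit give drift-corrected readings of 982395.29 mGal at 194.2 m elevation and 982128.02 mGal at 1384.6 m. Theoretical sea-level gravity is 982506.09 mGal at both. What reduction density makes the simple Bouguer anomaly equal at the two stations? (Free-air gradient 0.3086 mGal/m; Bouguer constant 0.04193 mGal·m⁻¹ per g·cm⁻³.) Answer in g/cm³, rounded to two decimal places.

2.01

Δg_obs = 982128.02 − 982395.29 = -267.27 mGal over Δh = 1384.6 − 194.2 = 1190.4 m
Equal Bouguer anomalies ⇒ Δg_obs + (0.3086 − 0.04193ρ)·Δh = 0
0.3086 − 0.04193ρ = −Δg_obs/Δh = 0.22452
ρ = (0.3086 − 0.22452) / 0.04193 = 2.01 g/cm³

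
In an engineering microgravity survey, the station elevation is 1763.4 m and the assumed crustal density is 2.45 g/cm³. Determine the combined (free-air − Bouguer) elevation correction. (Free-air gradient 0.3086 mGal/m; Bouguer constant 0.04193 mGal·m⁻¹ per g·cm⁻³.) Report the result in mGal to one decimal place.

363.0

Combined gradient = 0.3086 − 0.04193 × 2.45 = 0.2058715 mGal/m
Combined elevation correction = 0.2058715 × 1763.4 = 363.0 mGal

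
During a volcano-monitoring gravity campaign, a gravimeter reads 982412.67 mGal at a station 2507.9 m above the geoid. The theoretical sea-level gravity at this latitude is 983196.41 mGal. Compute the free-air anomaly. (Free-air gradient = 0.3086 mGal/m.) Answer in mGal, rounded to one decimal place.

Free-air correction = 0.3086 × 2507.9 = 773.94 mGal
Free-air anomaly = 982412.67 − 983196.41 + (773.94) = -9.80 mGal

-9.8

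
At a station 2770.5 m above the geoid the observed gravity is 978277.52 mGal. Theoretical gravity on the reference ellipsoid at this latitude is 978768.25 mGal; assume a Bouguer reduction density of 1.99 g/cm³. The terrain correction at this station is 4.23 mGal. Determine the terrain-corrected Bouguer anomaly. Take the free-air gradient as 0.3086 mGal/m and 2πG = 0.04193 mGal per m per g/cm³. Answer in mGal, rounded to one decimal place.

Free-air correction = 0.3086 × 2770.5 = 854.98 mGal
Free-air anomaly = 978277.52 − 978768.25 + (854.98) = 364.25 mGal
Bouguer slab correction = 0.04193 × 1.99 × 2770.5 = 231.17 mGal
Simple Bouguer anomaly = 364.25 − (231.17) = 133.08 mGal
Complete Bouguer anomaly = 133.08 + 4.23 = 137.31 mGal

137.3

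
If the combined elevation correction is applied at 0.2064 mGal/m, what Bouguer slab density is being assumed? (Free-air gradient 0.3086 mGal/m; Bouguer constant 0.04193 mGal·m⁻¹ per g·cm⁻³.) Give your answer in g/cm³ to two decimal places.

0.2064 = 0.3086 − 0.04193 × ρ
ρ = (0.3086 − 0.2064) / 0.04193 = 2.44 g/cm³

2.44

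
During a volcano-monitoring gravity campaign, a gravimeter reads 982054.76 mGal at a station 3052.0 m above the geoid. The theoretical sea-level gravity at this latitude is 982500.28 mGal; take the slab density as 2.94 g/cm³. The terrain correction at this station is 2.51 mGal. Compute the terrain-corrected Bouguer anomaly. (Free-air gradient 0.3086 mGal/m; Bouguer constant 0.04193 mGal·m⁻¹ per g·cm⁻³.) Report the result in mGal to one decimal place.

122.6

Free-air correction = 0.3086 × 3052.0 = 941.85 mGal
Free-air anomaly = 982054.76 − 982500.28 + (941.85) = 496.33 mGal
Bouguer slab correction = 0.04193 × 2.94 × 3052.0 = 376.23 mGal
Simple Bouguer anomaly = 496.33 − (376.23) = 120.10 mGal
Complete Bouguer anomaly = 120.10 + 2.51 = 122.61 mGal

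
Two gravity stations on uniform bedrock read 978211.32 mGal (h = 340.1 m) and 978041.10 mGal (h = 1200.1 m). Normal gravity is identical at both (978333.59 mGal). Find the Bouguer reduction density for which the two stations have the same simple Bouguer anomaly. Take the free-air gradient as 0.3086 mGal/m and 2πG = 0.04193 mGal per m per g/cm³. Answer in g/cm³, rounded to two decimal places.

2.64

Δg_obs = 978041.10 − 978211.32 = -170.22 mGal over Δh = 1200.1 − 340.1 = 860.0 m
Equal Bouguer anomalies ⇒ Δg_obs + (0.3086 − 0.04193ρ)·Δh = 0
0.3086 − 0.04193ρ = −Δg_obs/Δh = 0.19793
ρ = (0.3086 − 0.19793) / 0.04193 = 2.64 g/cm³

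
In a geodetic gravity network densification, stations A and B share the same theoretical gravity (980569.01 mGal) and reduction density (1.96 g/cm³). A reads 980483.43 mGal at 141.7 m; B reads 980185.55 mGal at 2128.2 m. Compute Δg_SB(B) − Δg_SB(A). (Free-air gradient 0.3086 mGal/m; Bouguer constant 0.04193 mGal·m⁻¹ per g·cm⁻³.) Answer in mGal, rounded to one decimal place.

Δg_SB(A) = 980483.43 − 980569.01 + 0.3086×141.7 − 0.04193×1.96×141.7 = -53.50 mGal
Δg_SB(B) = 980185.55 − 980569.01 + 0.3086×2128.2 − 0.04193×1.96×2128.2 = 98.40 mGal
Difference = 98.40 − (-53.50) = 151.90 mGal

151.9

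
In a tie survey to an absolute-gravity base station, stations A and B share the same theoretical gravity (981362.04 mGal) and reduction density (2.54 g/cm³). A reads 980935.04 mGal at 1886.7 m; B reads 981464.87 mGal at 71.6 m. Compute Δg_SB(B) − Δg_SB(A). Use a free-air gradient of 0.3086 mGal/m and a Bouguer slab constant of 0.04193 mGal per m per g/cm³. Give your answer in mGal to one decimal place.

163.0

Δg_SB(A) = 980935.04 − 981362.04 + 0.3086×1886.7 − 0.04193×2.54×1886.7 = -45.70 mGal
Δg_SB(B) = 981464.87 − 981362.04 + 0.3086×71.6 − 0.04193×2.54×71.6 = 117.30 mGal
Difference = 117.30 − (-45.70) = 163.00 mGal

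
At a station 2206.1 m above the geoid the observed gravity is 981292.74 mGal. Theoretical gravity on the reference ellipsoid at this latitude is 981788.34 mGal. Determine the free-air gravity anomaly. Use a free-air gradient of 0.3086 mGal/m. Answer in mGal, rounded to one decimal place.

185.2

Free-air correction = 0.3086 × 2206.1 = 680.80 mGal
Free-air anomaly = 981292.74 − 981788.34 + (680.80) = 185.20 mGal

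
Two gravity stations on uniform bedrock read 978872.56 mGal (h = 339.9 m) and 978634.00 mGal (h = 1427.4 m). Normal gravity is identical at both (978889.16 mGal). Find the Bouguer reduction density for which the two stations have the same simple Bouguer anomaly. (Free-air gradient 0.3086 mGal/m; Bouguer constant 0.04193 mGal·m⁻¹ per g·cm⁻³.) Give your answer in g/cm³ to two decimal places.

2.13

Δg_obs = 978634.00 − 978872.56 = -238.56 mGal over Δh = 1427.4 − 339.9 = 1087.5 m
Equal Bouguer anomalies ⇒ Δg_obs + (0.3086 − 0.04193ρ)·Δh = 0
0.3086 − 0.04193ρ = −Δg_obs/Δh = 0.21937
ρ = (0.3086 − 0.21937) / 0.04193 = 2.13 g/cm³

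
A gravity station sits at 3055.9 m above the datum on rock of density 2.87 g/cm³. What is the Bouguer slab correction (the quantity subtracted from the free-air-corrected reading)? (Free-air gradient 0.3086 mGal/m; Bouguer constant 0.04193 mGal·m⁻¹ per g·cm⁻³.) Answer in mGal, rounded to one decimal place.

Bouguer slab correction = 0.04193 × 2.87 × 3055.9 = 367.7 mGal

367.7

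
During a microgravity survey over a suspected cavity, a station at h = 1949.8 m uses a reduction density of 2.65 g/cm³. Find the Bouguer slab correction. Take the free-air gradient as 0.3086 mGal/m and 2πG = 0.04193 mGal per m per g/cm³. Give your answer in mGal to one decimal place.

216.7

Bouguer slab correction = 0.04193 × 2.65 × 1949.8 = 216.7 mGal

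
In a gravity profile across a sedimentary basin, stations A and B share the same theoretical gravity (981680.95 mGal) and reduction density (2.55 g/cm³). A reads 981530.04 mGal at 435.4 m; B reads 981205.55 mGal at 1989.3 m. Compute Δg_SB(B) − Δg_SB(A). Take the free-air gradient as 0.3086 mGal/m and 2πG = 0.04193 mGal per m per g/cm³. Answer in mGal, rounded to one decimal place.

Δg_SB(A) = 981530.04 − 981680.95 + 0.3086×435.4 − 0.04193×2.55×435.4 = -63.10 mGal
Δg_SB(B) = 981205.55 − 981680.95 + 0.3086×1989.3 − 0.04193×2.55×1989.3 = -74.20 mGal
Difference = -74.20 − (-63.10) = -11.10 mGal

-11.1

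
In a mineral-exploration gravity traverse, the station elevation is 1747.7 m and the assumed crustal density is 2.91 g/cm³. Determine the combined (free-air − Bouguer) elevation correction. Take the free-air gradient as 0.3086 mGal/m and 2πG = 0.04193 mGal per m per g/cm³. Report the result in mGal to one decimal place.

326.1

Combined gradient = 0.3086 − 0.04193 × 2.91 = 0.1865837 mGal/m
Combined elevation correction = 0.1865837 × 1747.7 = 326.1 mGal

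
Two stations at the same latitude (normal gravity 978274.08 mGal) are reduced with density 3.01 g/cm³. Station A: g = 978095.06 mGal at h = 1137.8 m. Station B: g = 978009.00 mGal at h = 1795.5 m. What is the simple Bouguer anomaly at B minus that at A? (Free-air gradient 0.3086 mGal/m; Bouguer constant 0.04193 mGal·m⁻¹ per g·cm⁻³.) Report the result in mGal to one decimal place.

Δg_SB(A) = 978095.06 − 978274.08 + 0.3086×1137.8 − 0.04193×3.01×1137.8 = 28.50 mGal
Δg_SB(B) = 978009.00 − 978274.08 + 0.3086×1795.5 − 0.04193×3.01×1795.5 = 62.40 mGal
Difference = 62.40 − (28.50) = 33.90 mGal

33.9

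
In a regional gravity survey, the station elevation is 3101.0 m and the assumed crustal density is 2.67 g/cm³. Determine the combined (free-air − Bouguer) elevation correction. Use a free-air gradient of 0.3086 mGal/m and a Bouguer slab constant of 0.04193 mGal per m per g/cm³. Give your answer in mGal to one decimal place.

Combined gradient = 0.3086 − 0.04193 × 2.67 = 0.1966469 mGal/m
Combined elevation correction = 0.1966469 × 3101.0 = 609.8 mGal

609.8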